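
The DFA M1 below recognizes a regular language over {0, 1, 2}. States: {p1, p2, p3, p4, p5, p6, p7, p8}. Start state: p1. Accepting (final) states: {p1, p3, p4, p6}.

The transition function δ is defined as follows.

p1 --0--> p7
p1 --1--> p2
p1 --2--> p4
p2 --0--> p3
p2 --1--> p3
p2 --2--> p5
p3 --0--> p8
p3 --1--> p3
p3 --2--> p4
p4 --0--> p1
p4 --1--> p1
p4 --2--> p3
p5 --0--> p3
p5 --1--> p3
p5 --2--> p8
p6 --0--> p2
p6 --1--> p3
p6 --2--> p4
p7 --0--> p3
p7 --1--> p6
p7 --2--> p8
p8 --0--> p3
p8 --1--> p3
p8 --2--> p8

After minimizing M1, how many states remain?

Every state is reachable, so we keep all 8.
Initial partition by acceptance: {p1,p3,p4,p6} | {p2,p5,p7,p8}.
On input 0, block {p1,p3,p4,p6} splits into {p1,p3,p6} and {p4}.
Split {p1,p3,p6} by δ(·,1) → {p3,p6} and {p1}.
The partition is now stable with 4 blocks: {p3,p6} | {p2,p5,p7,p8} | {p4} | {p1}.

4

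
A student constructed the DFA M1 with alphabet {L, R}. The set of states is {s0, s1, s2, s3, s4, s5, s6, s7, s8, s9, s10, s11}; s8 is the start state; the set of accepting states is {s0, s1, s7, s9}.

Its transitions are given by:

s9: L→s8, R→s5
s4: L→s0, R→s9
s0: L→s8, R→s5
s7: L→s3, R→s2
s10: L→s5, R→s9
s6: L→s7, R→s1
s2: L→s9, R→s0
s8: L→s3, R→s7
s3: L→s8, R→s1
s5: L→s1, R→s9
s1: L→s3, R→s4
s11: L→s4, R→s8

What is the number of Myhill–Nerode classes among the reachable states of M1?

3

States {s6,s10,s11} cannot be reached from the start state, so discard them.
Start with accepting vs non-accepting: {s0,s1,s7,s9} | {s2,s3,s4,s5,s8}.
On input L, block {s2,s3,s4,s5,s8} splits into {s2,s4,s5} and {s3,s8}.
The partition is now stable with 3 blocks: {s0,s1,s7,s9} | {s2,s4,s5} | {s3,s8}.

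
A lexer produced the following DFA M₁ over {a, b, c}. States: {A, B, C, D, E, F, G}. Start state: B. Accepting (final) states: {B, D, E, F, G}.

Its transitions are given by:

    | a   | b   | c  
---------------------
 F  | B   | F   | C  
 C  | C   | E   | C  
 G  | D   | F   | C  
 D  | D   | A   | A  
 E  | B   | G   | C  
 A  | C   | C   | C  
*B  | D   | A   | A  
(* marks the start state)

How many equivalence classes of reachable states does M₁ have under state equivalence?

4

Every state is reachable, so we keep all 7.
Initial partition by acceptance: {B,D,E,F,G} | {A,C}.
On input b, block {B,D,E,F,G} splits into {E,F,G} and {B,D}.
Refine {A,C} on symbol b: members go to different blocks, giving {A} and {C}.
No further refinement is possible. Final partition (4 blocks): {E,F,G} | {A} | {B,D} | {C}.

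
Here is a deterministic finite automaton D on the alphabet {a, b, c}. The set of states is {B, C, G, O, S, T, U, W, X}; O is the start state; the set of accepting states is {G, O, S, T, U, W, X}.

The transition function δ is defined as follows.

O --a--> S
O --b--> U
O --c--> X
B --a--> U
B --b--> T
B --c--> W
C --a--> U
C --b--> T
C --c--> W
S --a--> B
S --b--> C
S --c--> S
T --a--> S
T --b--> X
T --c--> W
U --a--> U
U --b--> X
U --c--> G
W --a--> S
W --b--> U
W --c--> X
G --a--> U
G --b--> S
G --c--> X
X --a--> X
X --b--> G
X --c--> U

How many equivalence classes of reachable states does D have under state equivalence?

7

P0 = {G,O,S,T,U,W,X} | {B,C}.
Refine {G,O,S,T,U,W,X} on symbol a: members go to different blocks, giving {G,O,T,U,W,X} and {S}.
Refine {G,O,T,U,W,X} on symbol a: members go to different blocks, giving {O,T,W} and {G,U,X}.
Split {O,T,W} by δ(·,c) → {O,W} and {T}.
Split {G,U,X} by δ(·,b) → {U,X} and {G}.
On input b, block {U,X} splits into {X} and {U}.
Stable partition: {O,W} | {B,C} | {S} | {X} | {T} | {G} | {U} — 7 equivalence classes.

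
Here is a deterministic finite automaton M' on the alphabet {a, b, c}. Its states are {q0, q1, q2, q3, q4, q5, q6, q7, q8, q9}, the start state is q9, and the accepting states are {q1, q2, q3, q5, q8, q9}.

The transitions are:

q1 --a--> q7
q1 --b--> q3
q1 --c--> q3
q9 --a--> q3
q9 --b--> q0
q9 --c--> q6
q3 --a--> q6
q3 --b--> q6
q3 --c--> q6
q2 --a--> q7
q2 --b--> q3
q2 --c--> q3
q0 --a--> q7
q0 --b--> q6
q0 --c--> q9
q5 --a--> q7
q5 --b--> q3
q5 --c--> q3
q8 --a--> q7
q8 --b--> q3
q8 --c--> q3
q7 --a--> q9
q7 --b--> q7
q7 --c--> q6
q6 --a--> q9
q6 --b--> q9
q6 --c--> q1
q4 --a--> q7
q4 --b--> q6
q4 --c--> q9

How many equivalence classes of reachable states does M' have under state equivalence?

First remove the unreachable states {q2,q4,q5,q8}; 6 states remain.
P0 = {q1,q3,q9} | {q0,q6,q7}.
On input a, block {q1,q3,q9} splits into {q1,q3} and {q9}.
Split {q1,q3} by δ(·,b) → {q1} and {q3}.
Split {q0,q6,q7} by δ(·,a) → {q6,q7} and {q0}.
Split {q6,q7} by δ(·,b) → {q6} and {q7}.
No further refinement is possible. Final partition (6 blocks): {q1} | {q6} | {q9} | {q3} | {q0} | {q7}.

6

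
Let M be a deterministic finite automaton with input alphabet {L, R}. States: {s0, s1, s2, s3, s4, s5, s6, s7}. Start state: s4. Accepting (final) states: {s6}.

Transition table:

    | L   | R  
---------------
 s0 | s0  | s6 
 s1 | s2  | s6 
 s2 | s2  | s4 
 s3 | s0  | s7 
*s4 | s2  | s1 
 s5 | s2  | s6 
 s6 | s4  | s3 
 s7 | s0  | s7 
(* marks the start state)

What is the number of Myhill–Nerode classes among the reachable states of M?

6

Reachable states from the start: {s0,s1,s2,s3,s4,s6,s7}. Unreachable: {s5} — drop them.
Initial partition by acceptance: {s6} | {s0,s1,s2,s3,s4,s7}.
Refine {s0,s1,s2,s3,s4,s7} on symbol R: members go to different blocks, giving {s2,s3,s4,s7} and {s0,s1}.
On input L, block {s2,s3,s4,s7} splits into {s2,s4} and {s3,s7}.
Refine {s2,s4} on symbol R: members go to different blocks, giving {s2} and {s4}.
On input L, block {s0,s1} splits into {s0} and {s1}.
The partition is now stable with 6 blocks: {s6} | {s2} | {s0} | {s3,s7} | {s4} | {s1}.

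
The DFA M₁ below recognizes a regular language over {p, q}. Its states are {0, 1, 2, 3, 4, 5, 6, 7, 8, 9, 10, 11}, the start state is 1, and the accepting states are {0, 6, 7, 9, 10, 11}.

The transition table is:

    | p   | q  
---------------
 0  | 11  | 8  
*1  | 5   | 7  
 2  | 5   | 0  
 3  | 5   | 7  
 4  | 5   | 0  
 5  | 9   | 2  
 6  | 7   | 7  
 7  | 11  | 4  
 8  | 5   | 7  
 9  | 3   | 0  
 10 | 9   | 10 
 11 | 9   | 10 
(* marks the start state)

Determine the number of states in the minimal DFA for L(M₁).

5

States {6} cannot be reached from the start state, so discard them.
Start with accepting vs non-accepting: {0,7,9,10,11} | {1,2,3,4,5,8}.
Split {0,7,9,10,11} by δ(·,p) → {0,7,10,11} and {9}.
Split {0,7,10,11} by δ(·,p) → {0,7} and {10,11}.
Split {1,2,3,4,5,8} by δ(·,p) → {1,2,3,4,8} and {5}.
The partition is now stable with 5 blocks: {0,7} | {1,2,3,4,8} | {9} | {10,11} | {5}.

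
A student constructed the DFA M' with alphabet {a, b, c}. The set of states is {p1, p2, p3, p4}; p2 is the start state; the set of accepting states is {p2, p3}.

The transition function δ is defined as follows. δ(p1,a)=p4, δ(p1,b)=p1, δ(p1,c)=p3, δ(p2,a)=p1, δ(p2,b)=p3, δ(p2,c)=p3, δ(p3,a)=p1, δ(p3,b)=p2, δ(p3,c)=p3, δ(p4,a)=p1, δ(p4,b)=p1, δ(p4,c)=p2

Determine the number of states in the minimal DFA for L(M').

P0 = {p2,p3} | {p1,p4}.
No further refinement is possible. Final partition (2 blocks): {p2,p3} | {p1,p4}.

2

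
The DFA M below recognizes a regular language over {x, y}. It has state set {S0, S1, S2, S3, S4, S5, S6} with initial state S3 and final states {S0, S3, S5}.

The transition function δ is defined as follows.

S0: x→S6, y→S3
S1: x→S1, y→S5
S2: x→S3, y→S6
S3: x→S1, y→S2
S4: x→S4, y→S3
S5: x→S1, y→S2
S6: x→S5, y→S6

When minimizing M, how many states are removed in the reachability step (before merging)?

Starting at S3 and following transitions, the reachable set is {S1, S2, S3, S5, S6}. That leaves S0, S4 unreachable — 2 in total.

2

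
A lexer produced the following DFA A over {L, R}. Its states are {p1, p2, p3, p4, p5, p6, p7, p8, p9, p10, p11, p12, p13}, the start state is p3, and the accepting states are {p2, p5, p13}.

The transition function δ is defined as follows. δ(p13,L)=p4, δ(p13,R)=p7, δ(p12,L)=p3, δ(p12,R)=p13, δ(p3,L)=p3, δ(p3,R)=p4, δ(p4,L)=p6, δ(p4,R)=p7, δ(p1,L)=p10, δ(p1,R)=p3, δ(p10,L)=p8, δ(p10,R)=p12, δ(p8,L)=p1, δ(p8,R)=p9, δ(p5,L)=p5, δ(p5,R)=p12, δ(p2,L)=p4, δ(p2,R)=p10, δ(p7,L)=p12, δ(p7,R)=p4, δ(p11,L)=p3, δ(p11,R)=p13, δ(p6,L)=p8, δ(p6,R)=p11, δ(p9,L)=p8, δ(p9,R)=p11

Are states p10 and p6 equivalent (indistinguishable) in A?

States {p2,p5} cannot be reached from the start state, so discard them.
P0 = {p13} | {p1,p3,p4,p6,p7,p8,p9,p10,p11,p12}.
Refine {p1,p3,p4,p6,p7,p8,p9,p10,p11,p12} on symbol R: members go to different blocks, giving {p1,p3,p4,p6,p7,p8,p9,p10} and {p11,p12}.
Split {p1,p3,p4,p6,p7,p8,p9,p10} by δ(·,L) → {p1,p3,p4,p6,p8,p9,p10} and {p7}.
Refine {p1,p3,p4,p6,p8,p9,p10} on symbol R: members go to different blocks, giving {p1,p3,p8} and {p6,p9,p10} and {p4}.
Refine {p1,p3,p8} on symbol L: members go to different blocks, giving {p3,p8} and {p1}.
On input L, block {p3,p8} splits into {p3} and {p8}.
No further refinement is possible. Final partition (8 blocks): {p13} | {p3} | {p11,p12} | {p7} | {p6,p9,p10} | {p4} | {p1} | {p8}.
p10 and p6 lie in the same block of the stable partition, so they are equivalent — no string distinguishes them.

Yes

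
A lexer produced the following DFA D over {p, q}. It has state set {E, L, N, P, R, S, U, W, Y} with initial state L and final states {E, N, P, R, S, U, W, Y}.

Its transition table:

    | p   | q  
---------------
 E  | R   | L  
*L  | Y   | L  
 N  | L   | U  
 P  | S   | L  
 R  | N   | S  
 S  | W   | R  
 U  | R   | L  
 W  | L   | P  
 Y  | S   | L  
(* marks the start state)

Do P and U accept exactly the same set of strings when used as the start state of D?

First remove the unreachable states {E}; 8 states remain.
Start with accepting vs non-accepting: {N,P,R,S,U,W,Y} | {L}.
On input p, block {N,P,R,S,U,W,Y} splits into {P,R,S,U,Y} and {N,W}.
Split {P,R,S,U,Y} by δ(·,p) → {P,U,Y} and {R,S}.
Stable partition: {P,U,Y} | {L} | {N,W} | {R,S} — 4 equivalence classes.
P and U lie in the same block of the stable partition, so they are equivalent — no string distinguishes them.

Yes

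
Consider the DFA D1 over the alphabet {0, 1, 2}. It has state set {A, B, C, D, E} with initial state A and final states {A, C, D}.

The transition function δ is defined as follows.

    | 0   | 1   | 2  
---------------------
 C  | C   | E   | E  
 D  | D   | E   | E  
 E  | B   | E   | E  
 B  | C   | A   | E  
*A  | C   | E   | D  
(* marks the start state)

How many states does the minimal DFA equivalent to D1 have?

4

All states are reachable from the start state.
P0 = {A,C,D} | {B,E}.
On input 2, block {A,C,D} splits into {C,D} and {A}.
Split {B,E} by δ(·,0) → {B} and {E}.
The partition is now stable with 4 blocks: {C,D} | {B} | {A} | {E}.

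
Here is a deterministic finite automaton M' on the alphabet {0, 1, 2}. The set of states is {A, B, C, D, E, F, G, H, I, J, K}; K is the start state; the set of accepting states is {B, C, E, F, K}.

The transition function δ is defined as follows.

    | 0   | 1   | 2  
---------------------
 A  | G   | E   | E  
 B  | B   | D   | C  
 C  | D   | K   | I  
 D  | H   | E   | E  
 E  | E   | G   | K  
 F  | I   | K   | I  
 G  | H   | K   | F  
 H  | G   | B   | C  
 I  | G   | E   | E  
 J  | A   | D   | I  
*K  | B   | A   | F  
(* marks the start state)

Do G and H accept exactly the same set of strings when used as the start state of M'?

States {J} cannot be reached from the start state, so discard them.
P0 = {B,C,E,F,K} | {A,D,G,H,I}.
Split {B,C,E,F,K} by δ(·,0) → {B,E,K} and {C,F}.
Split {B,E,K} by δ(·,2) → {B,K} and {E}.
Split {A,D,G,H,I} by δ(·,1) → {A,D,I} and {G,H}.
The partition is now stable with 5 blocks: {B,K} | {A,D,I} | {C,F} | {E} | {G,H}.
G and H lie in the same block of the stable partition, so they are equivalent — no string distinguishes them.

Yes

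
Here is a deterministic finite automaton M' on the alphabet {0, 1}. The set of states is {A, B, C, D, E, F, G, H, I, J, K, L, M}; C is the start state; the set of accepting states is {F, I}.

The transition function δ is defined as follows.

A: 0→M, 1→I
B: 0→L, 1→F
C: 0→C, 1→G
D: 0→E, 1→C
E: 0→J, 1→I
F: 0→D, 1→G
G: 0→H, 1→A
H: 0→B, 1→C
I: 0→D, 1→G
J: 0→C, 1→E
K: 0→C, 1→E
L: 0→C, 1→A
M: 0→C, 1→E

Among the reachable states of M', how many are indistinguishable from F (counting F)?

First remove the unreachable states {K}; 12 states remain.
P0 = {F,I} | {A,B,C,D,E,G,H,J,L,M}.
Refine {A,B,C,D,E,G,H,J,L,M} on symbol 1: members go to different blocks, giving {C,D,G,H,J,L,M} and {A,B,E}.
Refine {C,D,G,H,J,L,M} on symbol 0: members go to different blocks, giving {C,G,J,L,M} and {D,H}.
Refine {C,G,J,L,M} on symbol 0: members go to different blocks, giving {C,J,L,M} and {G}.
On input 1, block {C,J,L,M} splits into {J,L,M} and {C}.
No further refinement is possible. Final partition (6 blocks): {F,I} | {J,L,M} | {A,B,E} | {D,H} | {G} | {C}.
State F belongs to the block {F,I}, which has 2 states.

2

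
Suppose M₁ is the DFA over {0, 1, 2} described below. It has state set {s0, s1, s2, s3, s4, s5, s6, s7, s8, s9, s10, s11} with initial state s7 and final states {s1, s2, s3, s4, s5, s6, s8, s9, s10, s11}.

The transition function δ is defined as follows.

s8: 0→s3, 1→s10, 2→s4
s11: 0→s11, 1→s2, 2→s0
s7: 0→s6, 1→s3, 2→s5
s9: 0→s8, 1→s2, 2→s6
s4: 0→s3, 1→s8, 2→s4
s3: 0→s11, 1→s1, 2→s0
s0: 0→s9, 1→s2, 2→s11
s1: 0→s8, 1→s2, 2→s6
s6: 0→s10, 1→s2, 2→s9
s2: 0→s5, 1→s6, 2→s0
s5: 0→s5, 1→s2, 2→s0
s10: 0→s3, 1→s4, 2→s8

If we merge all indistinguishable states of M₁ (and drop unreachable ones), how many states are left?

All states are reachable from the start state.
P0 = {s1,s2,s3,s4,s5,s6,s8,s9,s10,s11} | {s0,s7}.
Refine {s1,s2,s3,s4,s5,s6,s8,s9,s10,s11} on symbol 2: members go to different blocks, giving {s1,s4,s6,s8,s9,s10} and {s2,s3,s5,s11}.
On input 0, block {s1,s4,s6,s8,s9,s10} splits into {s1,s6,s9} and {s4,s8,s10}.
On input 1, block {s2,s3,s5,s11} splits into {s2,s3} and {s5,s11}.
The partition is now stable with 5 blocks: {s1,s6,s9} | {s0,s7} | {s2,s3} | {s4,s8,s10} | {s5,s11}.

5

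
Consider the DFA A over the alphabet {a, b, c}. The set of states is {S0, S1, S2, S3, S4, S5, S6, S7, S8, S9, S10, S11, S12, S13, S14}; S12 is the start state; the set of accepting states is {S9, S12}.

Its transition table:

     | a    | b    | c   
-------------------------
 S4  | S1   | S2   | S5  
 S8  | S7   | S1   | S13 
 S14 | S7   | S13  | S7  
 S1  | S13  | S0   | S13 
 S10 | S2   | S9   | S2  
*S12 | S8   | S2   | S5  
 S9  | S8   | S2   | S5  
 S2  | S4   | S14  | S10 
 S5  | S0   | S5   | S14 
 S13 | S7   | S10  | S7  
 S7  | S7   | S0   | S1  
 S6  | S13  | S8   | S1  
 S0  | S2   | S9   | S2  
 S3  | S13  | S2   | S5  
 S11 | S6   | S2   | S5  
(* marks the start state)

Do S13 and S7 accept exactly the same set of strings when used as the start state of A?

States {S3,S6,S11} cannot be reached from the start state, so discard them.
Start with accepting vs non-accepting: {S9,S12} | {S0,S1,S2,S4,S5,S7,S8,S10,S13,S14}.
On input b, block {S0,S1,S2,S4,S5,S7,S8,S10,S13,S14} splits into {S1,S2,S4,S5,S7,S8,S13,S14} and {S0,S10}.
On input a, block {S1,S2,S4,S5,S7,S8,S13,S14} splits into {S1,S2,S4,S7,S8,S13,S14} and {S5}.
On input b, block {S1,S2,S4,S7,S8,S13,S14} splits into {S2,S4,S8,S14} and {S1,S7,S13}.
Split {S2,S4,S8,S14} by δ(·,a) → {S4,S8,S14} and {S2}.
Refine {S4,S8,S14} on symbol b: members go to different blocks, giving {S8,S14} and {S4}.
No further refinement is possible. Final partition (7 blocks): {S9,S12} | {S8,S14} | {S0,S10} | {S5} | {S1,S7,S13} | {S2} | {S4}.
S13 and S7 lie in the same block of the stable partition, so they are equivalent — no string distinguishes them.

Yes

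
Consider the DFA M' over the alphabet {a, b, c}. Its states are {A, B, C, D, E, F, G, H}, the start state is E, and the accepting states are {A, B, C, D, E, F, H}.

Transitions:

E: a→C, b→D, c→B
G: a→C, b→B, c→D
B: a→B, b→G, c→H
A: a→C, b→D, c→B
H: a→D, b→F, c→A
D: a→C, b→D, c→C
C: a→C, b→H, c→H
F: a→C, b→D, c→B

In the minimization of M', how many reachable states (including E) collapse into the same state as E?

Every state is reachable, so we keep all 8.
Initial partition by acceptance: {A,B,C,D,E,F,H} | {G}.
On input b, block {A,B,C,D,E,F,H} splits into {A,C,D,E,F,H} and {B}.
Split {A,C,D,E,F,H} by δ(·,c) → {A,E,F} and {C,D,H}.
Split {C,D,H} by δ(·,b) → {C,D} and {H}.
Refine {C,D} on symbol b: members go to different blocks, giving {C} and {D}.
The partition is now stable with 6 blocks: {A,E,F} | {G} | {B} | {C} | {H} | {D}.
State E belongs to the block {A,E,F}, which has 3 states.

3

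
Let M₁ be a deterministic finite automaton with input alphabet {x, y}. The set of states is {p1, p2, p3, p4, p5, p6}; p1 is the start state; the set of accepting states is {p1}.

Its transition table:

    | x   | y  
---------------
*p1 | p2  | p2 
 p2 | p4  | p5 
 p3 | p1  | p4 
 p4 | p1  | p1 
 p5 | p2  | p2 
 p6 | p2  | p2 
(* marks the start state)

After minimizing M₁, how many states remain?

Reachable states from the start: {p1,p2,p4,p5}. Unreachable: {p3,p6} — drop them.
Start with accepting vs non-accepting: {p1} | {p2,p4,p5}.
Refine {p2,p4,p5} on symbol x: members go to different blocks, giving {p2,p5} and {p4}.
On input x, block {p2,p5} splits into {p2} and {p5}.
Stable partition: {p1} | {p2} | {p4} | {p5} — 4 equivalence classes.

4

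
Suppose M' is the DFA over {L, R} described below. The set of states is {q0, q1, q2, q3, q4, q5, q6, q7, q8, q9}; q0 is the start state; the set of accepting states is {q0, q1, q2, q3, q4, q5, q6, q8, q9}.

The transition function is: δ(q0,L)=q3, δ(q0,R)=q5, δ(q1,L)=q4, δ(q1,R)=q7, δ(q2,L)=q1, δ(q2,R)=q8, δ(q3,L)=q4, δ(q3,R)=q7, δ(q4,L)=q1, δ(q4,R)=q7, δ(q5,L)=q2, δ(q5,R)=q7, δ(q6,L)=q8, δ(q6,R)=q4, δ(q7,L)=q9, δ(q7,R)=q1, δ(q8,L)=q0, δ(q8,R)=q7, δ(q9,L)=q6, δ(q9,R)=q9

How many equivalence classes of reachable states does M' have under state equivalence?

Every state is reachable, so we keep all 10.
Initial partition by acceptance: {q0,q1,q2,q3,q4,q5,q6,q8,q9} | {q7}.
Split {q0,q1,q2,q3,q4,q5,q6,q8,q9} by δ(·,R) → {q1,q3,q4,q5,q8} and {q0,q2,q6,q9}.
Refine {q1,q3,q4,q5,q8} on symbol L: members go to different blocks, giving {q1,q3,q4} and {q5,q8}.
Split {q0,q2,q6,q9} by δ(·,L) → {q0,q2} and {q6} and {q9}.
Stable partition: {q1,q3,q4} | {q7} | {q0,q2} | {q5,q8} | {q6} | {q9} — 6 equivalence classes.

6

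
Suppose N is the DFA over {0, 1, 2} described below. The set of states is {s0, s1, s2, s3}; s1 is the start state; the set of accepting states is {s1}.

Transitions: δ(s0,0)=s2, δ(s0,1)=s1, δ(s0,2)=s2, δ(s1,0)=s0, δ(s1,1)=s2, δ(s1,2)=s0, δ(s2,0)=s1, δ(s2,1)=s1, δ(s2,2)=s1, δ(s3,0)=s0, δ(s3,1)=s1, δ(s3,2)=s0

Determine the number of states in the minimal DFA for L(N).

3

States {s3} cannot be reached from the start state, so discard them.
Initial partition by acceptance: {s1} | {s0,s2}.
Refine {s0,s2} on symbol 0: members go to different blocks, giving {s0} and {s2}.
Stable partition: {s1} | {s0} | {s2} — 3 equivalence classes.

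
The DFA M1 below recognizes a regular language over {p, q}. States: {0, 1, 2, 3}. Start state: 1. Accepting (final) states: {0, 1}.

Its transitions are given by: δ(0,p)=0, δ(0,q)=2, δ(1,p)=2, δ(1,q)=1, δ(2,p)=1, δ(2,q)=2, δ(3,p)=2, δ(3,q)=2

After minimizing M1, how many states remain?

2

Reachable states from the start: {1,2}. Unreachable: {0,3} — drop them.
P0 = {1} | {2}.
The partition is now stable with 2 blocks: {1} | {2}.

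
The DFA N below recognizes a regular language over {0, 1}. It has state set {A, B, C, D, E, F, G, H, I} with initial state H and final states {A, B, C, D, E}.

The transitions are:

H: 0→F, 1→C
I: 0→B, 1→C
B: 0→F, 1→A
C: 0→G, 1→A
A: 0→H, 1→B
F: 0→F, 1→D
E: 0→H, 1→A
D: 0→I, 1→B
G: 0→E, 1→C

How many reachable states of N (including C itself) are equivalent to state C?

2

Start with accepting vs non-accepting: {A,B,C,D,E} | {F,G,H,I}.
Split {F,G,H,I} by δ(·,0) → {F,H} and {G,I}.
Refine {A,B,C,D,E} on symbol 0: members go to different blocks, giving {A,B,E} and {C,D}.
The partition is now stable with 4 blocks: {A,B,E} | {F,H} | {G,I} | {C,D}.
The equivalence class containing C is {C,D}, of size 2.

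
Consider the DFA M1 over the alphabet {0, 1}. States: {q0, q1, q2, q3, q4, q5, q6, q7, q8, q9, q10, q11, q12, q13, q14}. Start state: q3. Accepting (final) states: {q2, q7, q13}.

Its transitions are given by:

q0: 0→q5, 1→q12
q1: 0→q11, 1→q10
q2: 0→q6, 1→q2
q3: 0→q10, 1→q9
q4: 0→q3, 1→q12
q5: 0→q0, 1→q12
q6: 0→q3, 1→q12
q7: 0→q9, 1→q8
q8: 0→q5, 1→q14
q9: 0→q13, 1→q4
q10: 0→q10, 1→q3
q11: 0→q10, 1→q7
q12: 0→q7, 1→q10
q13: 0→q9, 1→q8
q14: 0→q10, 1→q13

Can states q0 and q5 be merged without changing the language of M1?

Yes

Reachable states from the start: {q0,q3,q4,q5,q7,q8,q9,q10,q12,q13,q14}. Unreachable: {q1,q2,q6,q11} — drop them.
Start with accepting vs non-accepting: {q7,q13} | {q0,q3,q4,q5,q8,q9,q10,q12,q14}.
Refine {q0,q3,q4,q5,q8,q9,q10,q12,q14} on symbol 0: members go to different blocks, giving {q0,q3,q4,q5,q8,q10,q14} and {q9,q12}.
Refine {q0,q3,q4,q5,q8,q10,q14} on symbol 1: members go to different blocks, giving {q0,q3,q4,q5} and {q8,q10} and {q14}.
On input 0, block {q0,q3,q4,q5} splits into {q0,q4,q5} and {q3}.
Split {q0,q4,q5} by δ(·,0) → {q0,q5} and {q4}.
Refine {q9,q12} on symbol 1: members go to different blocks, giving {q9} and {q12}.
On input 0, block {q8,q10} splits into {q8} and {q10}.
The partition is now stable with 9 blocks: {q7,q13} | {q0,q5} | {q9} | {q8} | {q14} | {q3} | {q4} | {q12} | {q10}.
q0 and q5 lie in the same block of the stable partition, so they are equivalent — no string distinguishes them.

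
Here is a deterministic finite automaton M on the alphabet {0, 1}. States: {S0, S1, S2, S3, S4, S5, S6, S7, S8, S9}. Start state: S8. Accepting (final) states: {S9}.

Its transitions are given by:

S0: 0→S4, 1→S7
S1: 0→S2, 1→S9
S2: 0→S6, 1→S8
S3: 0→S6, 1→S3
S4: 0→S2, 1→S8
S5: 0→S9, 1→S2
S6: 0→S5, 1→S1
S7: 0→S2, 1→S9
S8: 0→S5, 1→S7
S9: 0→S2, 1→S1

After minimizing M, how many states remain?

First remove the unreachable states {S0,S3,S4}; 7 states remain.
P0 = {S9} | {S1,S2,S5,S6,S7,S8}.
Refine {S1,S2,S5,S6,S7,S8} on symbol 0: members go to different blocks, giving {S1,S2,S6,S7,S8} and {S5}.
Split {S1,S2,S6,S7,S8} by δ(·,0) → {S1,S2,S7} and {S6,S8}.
Split {S1,S2,S7} by δ(·,0) → {S1,S7} and {S2}.
No further refinement is possible. Final partition (5 blocks): {S9} | {S1,S7} | {S5} | {S6,S8} | {S2}.

5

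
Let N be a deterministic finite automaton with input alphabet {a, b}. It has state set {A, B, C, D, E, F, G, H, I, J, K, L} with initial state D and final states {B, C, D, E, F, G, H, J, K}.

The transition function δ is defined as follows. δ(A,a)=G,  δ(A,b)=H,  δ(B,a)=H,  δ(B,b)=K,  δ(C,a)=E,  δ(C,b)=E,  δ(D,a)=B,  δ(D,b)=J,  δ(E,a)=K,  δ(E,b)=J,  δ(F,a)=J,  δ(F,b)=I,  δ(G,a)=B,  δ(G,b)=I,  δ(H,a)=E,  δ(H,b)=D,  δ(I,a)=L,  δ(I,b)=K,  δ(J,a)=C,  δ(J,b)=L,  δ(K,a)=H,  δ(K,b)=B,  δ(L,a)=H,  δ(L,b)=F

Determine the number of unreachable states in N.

2

BFS from D reaches {B, C, D, E, F, H, I, J, K, L}; the 2 state(s) A, G are never visited.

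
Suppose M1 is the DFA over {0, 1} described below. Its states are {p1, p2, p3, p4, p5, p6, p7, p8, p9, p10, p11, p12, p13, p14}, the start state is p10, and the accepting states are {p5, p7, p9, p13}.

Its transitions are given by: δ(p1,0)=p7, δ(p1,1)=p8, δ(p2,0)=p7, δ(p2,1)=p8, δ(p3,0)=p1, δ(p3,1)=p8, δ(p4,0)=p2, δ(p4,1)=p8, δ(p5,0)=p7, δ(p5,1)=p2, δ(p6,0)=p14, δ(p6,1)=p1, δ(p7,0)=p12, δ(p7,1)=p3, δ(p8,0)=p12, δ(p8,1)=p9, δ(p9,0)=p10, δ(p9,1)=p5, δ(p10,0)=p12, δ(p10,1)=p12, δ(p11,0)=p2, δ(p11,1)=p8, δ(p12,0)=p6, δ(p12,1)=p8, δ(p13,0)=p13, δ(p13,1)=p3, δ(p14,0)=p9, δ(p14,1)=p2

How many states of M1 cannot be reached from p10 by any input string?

Starting at p10 and following transitions, the reachable set is {p1, p2, p3, p5, p6, p7, p8, p9, p10, p12, p14}. That leaves p4, p11, p13 unreachable — 3 in total.

3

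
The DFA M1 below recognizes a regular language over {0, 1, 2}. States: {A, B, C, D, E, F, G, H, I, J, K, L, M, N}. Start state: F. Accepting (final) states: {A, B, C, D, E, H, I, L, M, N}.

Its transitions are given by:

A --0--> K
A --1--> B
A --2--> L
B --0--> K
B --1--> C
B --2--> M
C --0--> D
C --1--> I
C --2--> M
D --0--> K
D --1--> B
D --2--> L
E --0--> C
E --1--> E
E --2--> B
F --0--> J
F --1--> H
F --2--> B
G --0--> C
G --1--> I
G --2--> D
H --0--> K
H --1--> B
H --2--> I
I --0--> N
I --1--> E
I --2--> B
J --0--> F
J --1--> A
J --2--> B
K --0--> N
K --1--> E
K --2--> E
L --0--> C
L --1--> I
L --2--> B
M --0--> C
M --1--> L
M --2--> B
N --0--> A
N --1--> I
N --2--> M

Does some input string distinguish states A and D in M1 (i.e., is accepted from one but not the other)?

Reachable states from the start: {A,B,C,D,E,F,H,I,J,K,L,M,N}. Unreachable: {G} — drop them.
P0 = {A,B,C,D,E,H,I,L,M,N} | {F,J,K}.
On input 0, block {A,B,C,D,E,H,I,L,M,N} splits into {C,E,I,L,M,N} and {A,B,D,H}.
Split {C,E,I,L,M,N} by δ(·,0) → {E,I,L,M} and {C,N}.
On input 0, block {F,J,K} splits into {F,J} and {K}.
On input 1, block {A,B,D,H} splits into {A,D,H} and {B}.
No further refinement is possible. Final partition (6 blocks): {E,I,L,M} | {F,J} | {A,D,H} | {C,N} | {K} | {B}.
A and D lie in the same block of the stable partition, so they are equivalent — no string distinguishes them.

No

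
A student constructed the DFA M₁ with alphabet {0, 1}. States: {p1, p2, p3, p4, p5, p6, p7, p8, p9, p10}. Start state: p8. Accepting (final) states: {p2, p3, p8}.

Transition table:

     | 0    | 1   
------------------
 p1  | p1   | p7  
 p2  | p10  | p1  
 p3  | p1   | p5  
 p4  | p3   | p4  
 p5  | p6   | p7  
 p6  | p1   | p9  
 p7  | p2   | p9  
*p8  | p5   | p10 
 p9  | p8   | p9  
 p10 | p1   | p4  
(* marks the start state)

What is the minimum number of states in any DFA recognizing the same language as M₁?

Start with accepting vs non-accepting: {p2,p3,p8} | {p1,p4,p5,p6,p7,p9,p10}.
Refine {p1,p4,p5,p6,p7,p9,p10} on symbol 0: members go to different blocks, giving {p1,p5,p6,p10} and {p4,p7,p9}.
Stable partition: {p2,p3,p8} | {p1,p5,p6,p10} | {p4,p7,p9} — 3 equivalence classes.

3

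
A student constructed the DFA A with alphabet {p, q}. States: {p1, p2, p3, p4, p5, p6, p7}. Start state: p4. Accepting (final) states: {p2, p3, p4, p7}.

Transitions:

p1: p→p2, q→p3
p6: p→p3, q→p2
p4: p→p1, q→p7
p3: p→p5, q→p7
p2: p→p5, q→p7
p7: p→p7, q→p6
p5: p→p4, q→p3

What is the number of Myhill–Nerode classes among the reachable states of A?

3

Start with accepting vs non-accepting: {p2,p3,p4,p7} | {p1,p5,p6}.
Refine {p2,p3,p4,p7} on symbol p: members go to different blocks, giving {p2,p3,p4} and {p7}.
No further refinement is possible. Final partition (3 blocks): {p2,p3,p4} | {p1,p5,p6} | {p7}.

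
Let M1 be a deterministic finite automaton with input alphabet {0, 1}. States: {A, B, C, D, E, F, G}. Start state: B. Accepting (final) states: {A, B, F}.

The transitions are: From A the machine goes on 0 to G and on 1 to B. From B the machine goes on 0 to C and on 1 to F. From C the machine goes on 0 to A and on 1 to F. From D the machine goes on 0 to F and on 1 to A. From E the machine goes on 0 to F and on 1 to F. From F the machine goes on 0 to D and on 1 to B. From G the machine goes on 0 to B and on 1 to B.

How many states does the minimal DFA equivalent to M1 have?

2

Reachable states from the start: {A,B,C,D,F,G}. Unreachable: {E} — drop them.
Start with accepting vs non-accepting: {A,B,F} | {C,D,G}.
Stable partition: {A,B,F} | {C,D,G} — 2 equivalence classes.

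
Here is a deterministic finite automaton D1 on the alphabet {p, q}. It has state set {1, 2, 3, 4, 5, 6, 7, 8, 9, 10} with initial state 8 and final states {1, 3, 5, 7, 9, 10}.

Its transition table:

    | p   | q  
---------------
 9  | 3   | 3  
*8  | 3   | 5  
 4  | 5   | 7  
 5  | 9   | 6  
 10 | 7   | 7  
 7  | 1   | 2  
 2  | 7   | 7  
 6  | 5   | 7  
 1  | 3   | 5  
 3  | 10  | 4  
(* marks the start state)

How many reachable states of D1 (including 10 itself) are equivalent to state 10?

P0 = {1,3,5,7,9,10} | {2,4,6,8}.
Refine {1,3,5,7,9,10} on symbol q: members go to different blocks, giving {1,9,10} and {3,5,7}.
No further refinement is possible. Final partition (3 blocks): {1,9,10} | {2,4,6,8} | {3,5,7}.
The equivalence class containing 10 is {1,9,10}, of size 3.

3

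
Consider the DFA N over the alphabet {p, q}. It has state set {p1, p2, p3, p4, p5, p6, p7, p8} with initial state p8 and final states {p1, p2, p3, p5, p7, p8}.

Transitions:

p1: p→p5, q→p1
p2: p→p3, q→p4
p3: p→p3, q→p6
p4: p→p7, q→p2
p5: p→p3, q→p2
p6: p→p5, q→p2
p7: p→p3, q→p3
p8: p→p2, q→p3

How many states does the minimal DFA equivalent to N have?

3

States {p1} cannot be reached from the start state, so discard them.
Start with accepting vs non-accepting: {p2,p3,p5,p7,p8} | {p4,p6}.
On input q, block {p2,p3,p5,p7,p8} splits into {p5,p7,p8} and {p2,p3}.
No further refinement is possible. Final partition (3 blocks): {p5,p7,p8} | {p4,p6} | {p2,p3}.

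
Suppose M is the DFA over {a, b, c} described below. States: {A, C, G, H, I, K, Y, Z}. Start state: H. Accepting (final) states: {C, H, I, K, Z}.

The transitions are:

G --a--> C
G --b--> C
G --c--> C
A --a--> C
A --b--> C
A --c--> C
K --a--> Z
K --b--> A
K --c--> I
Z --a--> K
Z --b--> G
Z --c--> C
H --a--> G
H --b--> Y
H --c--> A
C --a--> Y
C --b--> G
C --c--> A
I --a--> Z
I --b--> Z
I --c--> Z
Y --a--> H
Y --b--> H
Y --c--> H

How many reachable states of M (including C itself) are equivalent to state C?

First remove the unreachable states {I,K,Z}; 5 states remain.
Initial partition by acceptance: {C,H} | {A,G,Y}.
The partition is now stable with 2 blocks: {C,H} | {A,G,Y}.
The equivalence class containing C is {C,H}, of size 2.

2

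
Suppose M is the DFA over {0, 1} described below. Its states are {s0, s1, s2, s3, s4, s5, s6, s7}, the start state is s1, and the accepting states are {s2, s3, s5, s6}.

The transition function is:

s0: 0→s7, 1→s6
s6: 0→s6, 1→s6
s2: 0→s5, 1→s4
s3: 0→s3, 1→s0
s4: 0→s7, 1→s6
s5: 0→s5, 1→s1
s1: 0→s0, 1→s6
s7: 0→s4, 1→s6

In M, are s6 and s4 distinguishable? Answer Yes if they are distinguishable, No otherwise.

First remove the unreachable states {s2,s3,s5}; 5 states remain.
Initial partition by acceptance: {s6} | {s0,s1,s4,s7}.
Stable partition: {s6} | {s0,s1,s4,s7} — 2 equivalence classes.
s6 and s4 end up in different blocks, so they are distinguishable. For instance, the string 'ε' is accepted from only s6.

Yes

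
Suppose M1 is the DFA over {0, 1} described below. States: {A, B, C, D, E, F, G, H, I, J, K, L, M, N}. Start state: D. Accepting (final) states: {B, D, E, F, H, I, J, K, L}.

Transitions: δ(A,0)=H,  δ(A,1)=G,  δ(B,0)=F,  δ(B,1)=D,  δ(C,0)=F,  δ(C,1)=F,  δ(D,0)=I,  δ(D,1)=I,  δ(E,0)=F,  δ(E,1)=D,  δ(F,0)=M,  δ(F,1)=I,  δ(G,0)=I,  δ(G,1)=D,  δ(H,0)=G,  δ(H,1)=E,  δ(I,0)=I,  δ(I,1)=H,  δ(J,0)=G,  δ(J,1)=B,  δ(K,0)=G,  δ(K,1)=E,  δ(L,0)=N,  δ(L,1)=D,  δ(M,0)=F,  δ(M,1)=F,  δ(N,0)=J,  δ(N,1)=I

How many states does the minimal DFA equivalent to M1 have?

7

Reachable states from the start: {D,E,F,G,H,I,M}. Unreachable: {A,B,C,J,K,L,N} — drop them.
Start with accepting vs non-accepting: {D,E,F,H,I} | {G,M}.
On input 0, block {D,E,F,H,I} splits into {D,E,I} and {F,H}.
Split {D,E,I} by δ(·,0) → {D,I} and {E}.
On input 1, block {D,I} splits into {D} and {I}.
On input 0, block {G,M} splits into {G} and {M}.
Split {F,H} by δ(·,0) → {F} and {H}.
Stable partition: {D} | {G} | {F} | {E} | {I} | {M} | {H} — 7 equivalence classes.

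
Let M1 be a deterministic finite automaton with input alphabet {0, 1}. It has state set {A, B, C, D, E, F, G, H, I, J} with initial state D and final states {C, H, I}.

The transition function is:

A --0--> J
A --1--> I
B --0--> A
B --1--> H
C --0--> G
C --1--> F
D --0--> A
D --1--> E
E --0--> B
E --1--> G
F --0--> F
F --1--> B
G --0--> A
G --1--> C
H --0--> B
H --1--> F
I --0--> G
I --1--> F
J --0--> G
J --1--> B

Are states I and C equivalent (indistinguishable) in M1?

All states are reachable from the start state.
Initial partition by acceptance: {C,H,I} | {A,B,D,E,F,G,J}.
Refine {A,B,D,E,F,G,J} on symbol 1: members go to different blocks, giving {D,E,F,J} and {A,B,G}.
On input 0, block {D,E,F,J} splits into {D,E,J} and {F}.
Refine {D,E,J} on symbol 1: members go to different blocks, giving {E,J} and {D}.
Refine {A,B,G} on symbol 0: members go to different blocks, giving {B,G} and {A}.
Stable partition: {C,H,I} | {E,J} | {B,G} | {F} | {D} | {A} — 6 equivalence classes.
I and C lie in the same block of the stable partition, so they are equivalent — no string distinguishes them.

Yes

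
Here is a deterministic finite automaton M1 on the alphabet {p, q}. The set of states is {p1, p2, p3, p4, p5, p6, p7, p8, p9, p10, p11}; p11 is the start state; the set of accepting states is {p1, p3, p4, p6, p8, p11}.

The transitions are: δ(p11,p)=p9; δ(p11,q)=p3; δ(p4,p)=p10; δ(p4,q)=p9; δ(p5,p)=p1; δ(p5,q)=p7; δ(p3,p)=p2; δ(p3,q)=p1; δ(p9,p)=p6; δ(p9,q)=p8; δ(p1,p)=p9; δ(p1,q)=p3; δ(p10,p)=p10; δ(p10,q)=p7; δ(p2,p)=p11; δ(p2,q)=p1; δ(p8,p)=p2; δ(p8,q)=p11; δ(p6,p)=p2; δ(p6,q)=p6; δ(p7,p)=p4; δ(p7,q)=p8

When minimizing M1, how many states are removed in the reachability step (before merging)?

No path from p11 leads to p4, p5, p7, p10; the other 7 states are all reachable.

4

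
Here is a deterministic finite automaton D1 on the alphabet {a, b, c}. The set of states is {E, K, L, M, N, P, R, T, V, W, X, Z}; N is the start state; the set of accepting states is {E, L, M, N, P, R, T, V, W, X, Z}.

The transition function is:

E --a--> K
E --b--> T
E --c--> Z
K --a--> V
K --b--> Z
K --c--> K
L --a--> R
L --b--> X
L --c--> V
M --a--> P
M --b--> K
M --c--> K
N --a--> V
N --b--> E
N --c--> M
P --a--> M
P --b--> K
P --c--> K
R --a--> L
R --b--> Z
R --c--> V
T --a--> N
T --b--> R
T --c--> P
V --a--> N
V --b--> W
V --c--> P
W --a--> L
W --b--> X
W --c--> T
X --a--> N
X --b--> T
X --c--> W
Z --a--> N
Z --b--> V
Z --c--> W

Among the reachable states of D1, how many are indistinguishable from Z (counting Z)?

2

Every state is reachable, so we keep all 12.
Start with accepting vs non-accepting: {E,L,M,N,P,R,T,V,W,X,Z} | {K}.
Split {E,L,M,N,P,R,T,V,W,X,Z} by δ(·,a) → {L,M,N,P,R,T,V,W,X,Z} and {E}.
Split {L,M,N,P,R,T,V,W,X,Z} by δ(·,b) → {L,R,T,V,W,X,Z} and {M,P} and {N}.
Split {L,R,T,V,W,X,Z} by δ(·,a) → {T,V,X,Z} and {L,R,W}.
On input b, block {T,V,X,Z} splits into {X,Z} and {T,V}.
Stable partition: {X,Z} | {K} | {E} | {M,P} | {N} | {L,R,W} | {T,V} — 7 equivalence classes.
The equivalence class containing Z is {X,Z}, of size 2.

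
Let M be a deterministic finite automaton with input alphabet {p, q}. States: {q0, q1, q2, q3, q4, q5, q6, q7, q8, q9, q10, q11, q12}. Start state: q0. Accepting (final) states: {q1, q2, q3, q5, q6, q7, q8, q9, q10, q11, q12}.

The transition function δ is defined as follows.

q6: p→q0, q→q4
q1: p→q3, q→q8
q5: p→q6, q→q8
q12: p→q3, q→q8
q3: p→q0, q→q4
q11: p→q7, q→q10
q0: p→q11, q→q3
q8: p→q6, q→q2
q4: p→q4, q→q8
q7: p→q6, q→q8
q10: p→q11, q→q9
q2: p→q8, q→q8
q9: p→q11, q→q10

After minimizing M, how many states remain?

States {q1,q5,q12} cannot be reached from the start state, so discard them.
Initial partition by acceptance: {q2,q3,q6,q7,q8,q9,q10,q11} | {q0,q4}.
Refine {q2,q3,q6,q7,q8,q9,q10,q11} on symbol p: members go to different blocks, giving {q2,q7,q8,q9,q10,q11} and {q3,q6}.
On input p, block {q2,q7,q8,q9,q10,q11} splits into {q2,q9,q10,q11} and {q7,q8}.
Split {q2,q9,q10,q11} by δ(·,p) → {q2,q11} and {q9,q10}.
Split {q2,q11} by δ(·,q) → {q2} and {q11}.
Refine {q0,q4} on symbol p: members go to different blocks, giving {q0} and {q4}.
Split {q7,q8} by δ(·,q) → {q7} and {q8}.
The partition is now stable with 8 blocks: {q2} | {q0} | {q3,q6} | {q7} | {q9,q10} | {q11} | {q4} | {q8}.

8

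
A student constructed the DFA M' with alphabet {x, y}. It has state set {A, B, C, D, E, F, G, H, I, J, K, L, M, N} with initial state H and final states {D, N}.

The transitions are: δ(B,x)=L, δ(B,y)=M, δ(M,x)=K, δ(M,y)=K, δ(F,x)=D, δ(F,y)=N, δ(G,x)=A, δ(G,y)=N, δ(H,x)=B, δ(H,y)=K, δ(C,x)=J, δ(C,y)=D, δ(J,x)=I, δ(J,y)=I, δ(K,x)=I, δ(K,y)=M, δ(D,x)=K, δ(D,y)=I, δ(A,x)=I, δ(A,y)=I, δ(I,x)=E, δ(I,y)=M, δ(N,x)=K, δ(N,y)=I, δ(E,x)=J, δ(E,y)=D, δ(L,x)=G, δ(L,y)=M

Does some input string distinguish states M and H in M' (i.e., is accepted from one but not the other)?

States {C,F} cannot be reached from the start state, so discard them.
Start with accepting vs non-accepting: {D,N} | {A,B,E,G,H,I,J,K,L,M}.
Refine {A,B,E,G,H,I,J,K,L,M} on symbol y: members go to different blocks, giving {A,B,H,I,J,K,L,M} and {E,G}.
Split {A,B,H,I,J,K,L,M} by δ(·,x) → {A,B,H,J,K,M} and {I,L}.
Refine {A,B,H,J,K,M} on symbol x: members go to different blocks, giving {A,B,J,K} and {H,M}.
On input y, block {A,B,J,K} splits into {A,J} and {B,K}.
Stable partition: {D,N} | {A,J} | {E,G} | {I,L} | {H,M} | {B,K} — 6 equivalence classes.
M and H lie in the same block of the stable partition, so they are equivalent — no string distinguishes them.

No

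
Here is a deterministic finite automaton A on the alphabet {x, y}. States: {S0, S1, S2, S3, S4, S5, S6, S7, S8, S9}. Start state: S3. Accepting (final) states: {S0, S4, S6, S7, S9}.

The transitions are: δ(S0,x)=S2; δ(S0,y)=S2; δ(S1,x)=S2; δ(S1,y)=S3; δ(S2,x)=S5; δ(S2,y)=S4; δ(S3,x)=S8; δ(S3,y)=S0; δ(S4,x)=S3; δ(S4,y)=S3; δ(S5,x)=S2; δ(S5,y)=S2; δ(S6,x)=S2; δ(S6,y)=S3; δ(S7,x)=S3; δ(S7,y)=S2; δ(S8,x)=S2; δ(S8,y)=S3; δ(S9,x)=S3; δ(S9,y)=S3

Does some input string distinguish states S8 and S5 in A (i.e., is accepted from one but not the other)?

Reachable states from the start: {S0,S2,S3,S4,S5,S8}. Unreachable: {S1,S6,S7,S9} — drop them.
P0 = {S0,S4} | {S2,S3,S5,S8}.
Split {S2,S3,S5,S8} by δ(·,y) → {S2,S3} and {S5,S8}.
No further refinement is possible. Final partition (3 blocks): {S0,S4} | {S2,S3} | {S5,S8}.
S8 and S5 lie in the same block of the stable partition, so they are equivalent — no string distinguishes them.

No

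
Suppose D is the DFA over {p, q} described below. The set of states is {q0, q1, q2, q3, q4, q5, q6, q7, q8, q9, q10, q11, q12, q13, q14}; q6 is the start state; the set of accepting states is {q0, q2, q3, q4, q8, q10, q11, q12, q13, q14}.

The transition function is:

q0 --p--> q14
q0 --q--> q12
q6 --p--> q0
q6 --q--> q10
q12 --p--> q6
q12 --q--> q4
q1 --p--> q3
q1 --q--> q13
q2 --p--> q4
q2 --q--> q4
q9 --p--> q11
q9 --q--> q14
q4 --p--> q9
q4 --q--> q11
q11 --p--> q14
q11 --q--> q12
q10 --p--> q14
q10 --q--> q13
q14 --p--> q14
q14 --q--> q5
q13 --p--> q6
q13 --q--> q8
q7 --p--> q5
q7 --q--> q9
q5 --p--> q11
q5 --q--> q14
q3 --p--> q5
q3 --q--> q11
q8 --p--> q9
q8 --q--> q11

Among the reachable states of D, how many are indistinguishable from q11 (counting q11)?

3

First remove the unreachable states {q1,q2,q3,q7}; 11 states remain.
Start with accepting vs non-accepting: {q0,q4,q8,q10,q11,q12,q13,q14} | {q5,q6,q9}.
On input p, block {q0,q4,q8,q10,q11,q12,q13,q14} splits into {q0,q10,q11,q14} and {q4,q8,q12,q13}.
On input q, block {q0,q10,q11,q14} splits into {q0,q10,q11} and {q14}.
Refine {q5,q6,q9} on symbol q: members go to different blocks, giving {q5,q9} and {q6}.
Split {q4,q8,q12,q13} by δ(·,p) → {q4,q8} and {q12,q13}.
No further refinement is possible. Final partition (6 blocks): {q0,q10,q11} | {q5,q9} | {q4,q8} | {q14} | {q6} | {q12,q13}.
State q11 belongs to the block {q0,q10,q11}, which has 3 states.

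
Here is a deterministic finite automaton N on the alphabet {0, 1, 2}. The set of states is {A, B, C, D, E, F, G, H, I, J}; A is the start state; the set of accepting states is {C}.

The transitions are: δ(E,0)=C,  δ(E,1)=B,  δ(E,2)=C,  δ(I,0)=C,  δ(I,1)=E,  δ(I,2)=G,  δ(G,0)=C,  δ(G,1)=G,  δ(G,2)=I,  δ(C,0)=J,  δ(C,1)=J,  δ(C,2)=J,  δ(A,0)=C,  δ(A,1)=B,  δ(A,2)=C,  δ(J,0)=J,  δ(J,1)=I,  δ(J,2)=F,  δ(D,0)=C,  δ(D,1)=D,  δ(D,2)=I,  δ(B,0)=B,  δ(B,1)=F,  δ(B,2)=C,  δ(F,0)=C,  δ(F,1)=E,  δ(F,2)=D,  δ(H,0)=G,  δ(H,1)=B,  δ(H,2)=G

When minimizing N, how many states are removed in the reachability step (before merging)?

1

BFS from A reaches {A, B, C, D, E, F, G, I, J}; the 1 state(s) H are never visited.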